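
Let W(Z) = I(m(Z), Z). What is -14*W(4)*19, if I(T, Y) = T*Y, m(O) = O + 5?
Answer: -9576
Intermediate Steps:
m(O) = 5 + O
W(Z) = Z*(5 + Z) (W(Z) = (5 + Z)*Z = Z*(5 + Z))
-14*W(4)*19 = -56*(5 + 4)*19 = -56*9*19 = -14*36*19 = -504*19 = -9576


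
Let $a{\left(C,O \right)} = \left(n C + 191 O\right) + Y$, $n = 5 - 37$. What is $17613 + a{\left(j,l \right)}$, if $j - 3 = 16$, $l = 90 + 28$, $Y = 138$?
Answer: $39681$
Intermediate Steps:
$l = 118$
$n = -32$ ($n = 5 - 37 = -32$)
$j = 19$ ($j = 3 + 16 = 19$)
$a{\left(C,O \right)} = 138 - 32 C + 191 O$ ($a{\left(C,O \right)} = \left(- 32 C + 191 O\right) + 138 = 138 - 32 C + 191 O$)
$17613 + a{\left(j,l \right)} = 17613 + \left(138 - 608 + 191 \cdot 118\right) = 17613 + \left(138 - 608 + 22538\right) = 17613 + 22068 = 39681$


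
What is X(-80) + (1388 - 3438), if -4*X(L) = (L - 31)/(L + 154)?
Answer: -16397/8 ≈ -2049.6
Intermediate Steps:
X(L) = -(-31 + L)/(4*(154 + L)) (X(L) = -(L - 31)/(4*(L + 154)) = -(-31 + L)/(4*(154 + L)))
X(-80) + (1388 - 3438) = (31 - 1*(-80))/(4*(154 - 80)) + (1388 - 3438) = (¼)*(31 + 80)/74 - 2050 = (¼)*(1/74)*111 - 2050 = 3/8 - 2050 = -16397/8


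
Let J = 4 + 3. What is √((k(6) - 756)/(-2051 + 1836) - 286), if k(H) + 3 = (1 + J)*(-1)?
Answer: 3*I*√1450605/215 ≈ 16.806*I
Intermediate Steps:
J = 7
k(H) = -11 (k(H) = -3 + (1 + 7)*(-1) = -3 + 8*(-1) = -3 - 8 = -11)
√((k(6) - 756)/(-2051 + 1836) - 286) = √((-11 - 756)/(-2051 + 1836) - 286) = √(-767/(-215) - 286) = √(-767*(-1/215) - 286) = √(767/215 - 286) = √(-60723/215) = 3*I*√1450605/215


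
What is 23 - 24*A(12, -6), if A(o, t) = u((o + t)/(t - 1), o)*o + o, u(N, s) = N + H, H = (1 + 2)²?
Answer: -18271/7 ≈ -2610.1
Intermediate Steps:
H = 9 (H = 3² = 9)
u(N, s) = 9 + N (u(N, s) = N + 9 = 9 + N)
A(o, t) = o + o*(9 + (o + t)/(-1 + t)) (A(o, t) = (9 + (o + t)/(t - 1))*o + o = (9 + (o + t)/(-1 + t))*o + o = o*(9 + (o + t)/(-1 + t)) + o = o + o*(9 + (o + t)/(-1 + t)))
23 - 24*A(12, -6) = 23 - 288*(-10 + 12 + 11*(-6))/(-1 - 6) = 23 - 288*(-10 + 12 - 66)/(-7) = 23 - 288*(-1)*(-64)/7 = 23 - 24*768/7 = 23 - 18432/7 = -18271/7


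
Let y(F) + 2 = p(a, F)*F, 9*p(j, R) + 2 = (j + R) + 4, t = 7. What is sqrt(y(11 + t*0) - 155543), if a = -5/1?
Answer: I*sqrt(1399817)/3 ≈ 394.38*I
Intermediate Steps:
a = -5 (a = -5*1 = -5)
p(j, R) = 2/9 + R/9 + j/9 (p(j, R) = -2/9 + ((j + R) + 4)/9 = -2/9 + ((R + j) + 4)/9 = -2/9 + (4 + R + j)/9 = -2/9 + (4/9 + R/9 + j/9) = 2/9 + R/9 + j/9)
y(F) = -2 + F*(-1/3 + F/9) (y(F) = -2 + (2/9 + F/9 + (1/9)*(-5))*F = -2 + (2/9 + F/9 - 5/9)*F = -2 + (-1/3 + F/9)*F = -2 + F*(-1/3 + F/9))
sqrt(y(11 + t*0) - 155543) = sqrt((-2 + (11 + 7*0)*(-3 + (11 + 7*0))/9) - 155543) = sqrt((-2 + (11 + 0)*(-3 + (11 + 0))/9) - 155543) = sqrt((-2 + (1/9)*11*(-3 + 11)) - 155543) = sqrt((-2 + (1/9)*11*8) - 155543) = sqrt((-2 + 88/9) - 155543) = sqrt(70/9 - 155543) = sqrt(-1399817/9) = I*sqrt(1399817)/3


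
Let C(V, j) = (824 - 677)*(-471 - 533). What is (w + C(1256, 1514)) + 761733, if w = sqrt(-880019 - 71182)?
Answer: 614145 + 3*I*sqrt(105689) ≈ 6.1415e+5 + 975.29*I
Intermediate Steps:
C(V, j) = -147588 (C(V, j) = 147*(-1004) = -147588)
w = 3*I*sqrt(105689) (w = sqrt(-951201) = 3*I*sqrt(105689) ≈ 975.29*I)
(w + C(1256, 1514)) + 761733 = (3*I*sqrt(105689) - 147588) + 761733 = (-147588 + 3*I*sqrt(105689)) + 761733 = 614145 + 3*I*sqrt(105689)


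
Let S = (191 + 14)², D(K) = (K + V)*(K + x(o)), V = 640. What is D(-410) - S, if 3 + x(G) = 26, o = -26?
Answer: -131035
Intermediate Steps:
x(G) = 23 (x(G) = -3 + 26 = 23)
D(K) = (23 + K)*(640 + K) (D(K) = (K + 640)*(K + 23) = (640 + K)*(23 + K) = (23 + K)*(640 + K))
S = 42025 (S = 205² = 42025)
D(-410) - S = (14720 + (-410)² + 663*(-410)) - 1*42025 = (14720 + 168100 - 271830) - 42025 = -89010 - 42025 = -131035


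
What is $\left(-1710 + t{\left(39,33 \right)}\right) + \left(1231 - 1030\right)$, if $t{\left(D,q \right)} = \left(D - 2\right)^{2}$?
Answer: $-140$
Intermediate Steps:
$t{\left(D,q \right)} = \left(-2 + D\right)^{2}$
$\left(-1710 + t{\left(39,33 \right)}\right) + \left(1231 - 1030\right) = \left(-1710 + \left(-2 + 39\right)^{2}\right) + \left(1231 - 1030\right) = \left(-1710 + 37^{2}\right) + 201 = \left(-1710 + 1369\right) + 201 = -341 + 201 = -140$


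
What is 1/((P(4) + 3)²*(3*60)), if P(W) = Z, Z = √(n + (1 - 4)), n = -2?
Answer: 1/(180*(3 + I*√5)²) ≈ 0.00011338 - 0.00038028*I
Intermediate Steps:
Z = I*√5 (Z = √(-2 + (1 - 4)) = √(-2 - 3) = √(-5) = I*√5 ≈ 2.2361*I)
P(W) = I*√5
1/((P(4) + 3)²*(3*60)) = 1/((I*√5 + 3)²*(3*60)) = 1/((3 + I*√5)²*180) = 1/(180*(3 + I*√5)²)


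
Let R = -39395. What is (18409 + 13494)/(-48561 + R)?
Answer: -31903/87956 ≈ -0.36272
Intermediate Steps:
(18409 + 13494)/(-48561 + R) = (18409 + 13494)/(-48561 - 39395) = 31903/(-87956) = 31903*(-1/87956) = -31903/87956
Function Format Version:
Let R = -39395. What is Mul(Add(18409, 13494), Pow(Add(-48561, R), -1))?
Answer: Rational(-31903, 87956) ≈ -0.36272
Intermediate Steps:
Mul(Add(18409, 13494), Pow(Add(-48561, R), -1)) = Mul(Add(18409, 13494), Pow(Add(-48561, -39395), -1)) = Mul(31903, Pow(-87956, -1)) = Mul(31903, Rational(-1, 87956)) = Rational(-31903, 87956)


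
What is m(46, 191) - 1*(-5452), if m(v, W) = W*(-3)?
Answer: 4879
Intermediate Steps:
m(v, W) = -3*W
m(46, 191) - 1*(-5452) = -3*191 - 1*(-5452) = -573 + 5452 = 4879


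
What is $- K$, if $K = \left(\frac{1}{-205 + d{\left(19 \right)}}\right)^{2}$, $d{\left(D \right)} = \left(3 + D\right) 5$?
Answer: $- \frac{1}{9025} \approx -0.0001108$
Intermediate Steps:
$d{\left(D \right)} = 15 + 5 D$
$K = \frac{1}{9025}$ ($K = \left(\frac{1}{-205 + \left(15 + 5 \cdot 19\right)}\right)^{2} = \left(\frac{1}{-205 + \left(15 + 95\right)}\right)^{2} = \left(\frac{1}{-205 + 110}\right)^{2} = \left(\frac{1}{-95}\right)^{2} = \left(- \frac{1}{95}\right)^{2} = \frac{1}{9025} \approx 0.0001108$)
$- K = \left(-1\right) \frac{1}{9025} = - \frac{1}{9025}$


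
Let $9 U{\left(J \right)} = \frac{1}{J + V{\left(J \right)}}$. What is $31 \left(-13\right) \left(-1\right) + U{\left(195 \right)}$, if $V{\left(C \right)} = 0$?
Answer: $\frac{707266}{1755} \approx 403.0$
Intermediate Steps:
$U{\left(J \right)} = \frac{1}{9 J}$ ($U{\left(J \right)} = \frac{1}{9 \left(J + 0\right)} = \frac{1}{9 J}$)
$31 \left(-13\right) \left(-1\right) + U{\left(195 \right)} = 31 \left(-13\right) \left(-1\right) + \frac{1}{9 \cdot 195} = \left(-403\right) \left(-1\right) + \frac{1}{9} \cdot \frac{1}{195} = 403 + \frac{1}{1755} = \frac{707266}{1755}$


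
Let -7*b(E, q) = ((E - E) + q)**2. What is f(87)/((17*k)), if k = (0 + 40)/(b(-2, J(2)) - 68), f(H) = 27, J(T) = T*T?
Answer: -3321/1190 ≈ -2.7908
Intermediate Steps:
J(T) = T**2
b(E, q) = -q**2/7 (b(E, q) = -((E - E) + q)**2/7 = -(0 + q)**2/7 = -q**2/7)
k = -70/123 (k = (0 + 40)/(-(2**2)**2/7 - 68) = 40/(-1/7*4**2 - 68) = 40/(-1/7*16 - 68) = 40/(-16/7 - 68) = 40/(-492/7) = 40*(-7/492) = -70/123 ≈ -0.56911)
f(87)/((17*k)) = 27/((17*(-70/123))) = 27/(-1190/123) = 27*(-123/1190) = -3321/1190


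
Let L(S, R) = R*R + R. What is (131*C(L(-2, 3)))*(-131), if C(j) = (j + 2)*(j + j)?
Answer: -5766096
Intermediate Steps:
L(S, R) = R + R² (L(S, R) = R² + R = R + R²)
C(j) = 2*j*(2 + j) (C(j) = (2 + j)*(2*j) = 2*j*(2 + j))
(131*C(L(-2, 3)))*(-131) = (131*(2*(3*(1 + 3))*(2 + 3*(1 + 3))))*(-131) = (131*(2*(3*4)*(2 + 3*4)))*(-131) = (131*(2*12*(2 + 12)))*(-131) = (131*(2*12*14))*(-131) = (131*336)*(-131) = 44016*(-131) = -5766096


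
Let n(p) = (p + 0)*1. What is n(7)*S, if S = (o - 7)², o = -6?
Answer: 1183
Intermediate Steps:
S = 169 (S = (-6 - 7)² = (-13)² = 169)
n(p) = p (n(p) = p*1 = p)
n(7)*S = 7*169 = 1183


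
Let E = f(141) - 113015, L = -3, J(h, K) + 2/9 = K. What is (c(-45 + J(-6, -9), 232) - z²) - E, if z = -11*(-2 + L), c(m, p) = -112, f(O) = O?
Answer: 109737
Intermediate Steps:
J(h, K) = -2/9 + K
z = 55 (z = -11*(-2 - 3) = -11*(-5) = 55)
E = -112874 (E = 141 - 113015 = -112874)
(c(-45 + J(-6, -9), 232) - z²) - E = (-112 - 1*55²) - 1*(-112874) = (-112 - 1*3025) + 112874 = (-112 - 3025) + 112874 = -3137 + 112874 = 109737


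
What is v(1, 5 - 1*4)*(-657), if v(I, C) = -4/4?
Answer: 657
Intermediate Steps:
v(I, C) = -1 (v(I, C) = -4*¼ = -1)
v(1, 5 - 1*4)*(-657) = -1*(-657) = 657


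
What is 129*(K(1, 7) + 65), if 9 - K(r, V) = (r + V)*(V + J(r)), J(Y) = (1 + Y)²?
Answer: -1806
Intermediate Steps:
K(r, V) = 9 - (V + r)*(V + (1 + r)²) (K(r, V) = 9 - (r + V)*(V + (1 + r)²) = 9 - (V + r)*(V + (1 + r)²))
129*(K(1, 7) + 65) = 129*((9 - 1*7² - 1*7*1 - 1*7*(1 + 1)² - 1*1*(1 + 1)²) + 65) = 129*((9 - 1*49 - 7 - 1*7*2² - 1*1*2²) + 65) = 129*((9 - 49 - 7 - 1*7*4 - 1*1*4) + 65) = 129*((9 - 49 - 7 - 28 - 4) + 65) = 129*(-79 + 65) = 129*(-14) = -1806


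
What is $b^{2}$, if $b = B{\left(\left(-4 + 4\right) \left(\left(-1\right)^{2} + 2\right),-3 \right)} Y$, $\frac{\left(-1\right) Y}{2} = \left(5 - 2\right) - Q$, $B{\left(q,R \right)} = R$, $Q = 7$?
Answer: $576$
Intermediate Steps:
$Y = 8$ ($Y = - 2 \left(\left(5 - 2\right) - 7\right) = - 2 \left(3 - 7\right) = \left(-2\right) \left(-4\right) = 8$)
$b = -24$ ($b = \left(-3\right) 8 = -24$)
$b^{2} = \left(-24\right)^{2} = 576$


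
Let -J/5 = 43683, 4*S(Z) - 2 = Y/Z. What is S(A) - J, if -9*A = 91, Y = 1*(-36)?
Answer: 39751783/182 ≈ 2.1842e+5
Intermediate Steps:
Y = -36
A = -91/9 (A = -⅑*91 = -91/9 ≈ -10.111)
S(Z) = ½ - 9/Z (S(Z) = ½ + (-36/Z)/4 = ½ - 9/Z)
J = -218415 (J = -5*43683 = -218415)
S(A) - J = (-18 - 91/9)/(2*(-91/9)) - 1*(-218415) = (½)*(-9/91)*(-253/9) + 218415 = 253/182 + 218415 = 39751783/182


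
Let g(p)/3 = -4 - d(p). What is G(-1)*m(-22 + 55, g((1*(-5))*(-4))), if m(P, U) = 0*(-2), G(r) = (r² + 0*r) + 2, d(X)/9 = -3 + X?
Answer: 0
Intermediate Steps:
d(X) = -27 + 9*X (d(X) = 9*(-3 + X) = -27 + 9*X)
G(r) = 2 + r² (G(r) = (r² + 0) + 2 = r² + 2 = 2 + r²)
g(p) = 69 - 27*p (g(p) = 3*(-4 - (-27 + 9*p)) = 3*(-4 + (27 - 9*p)) = 3*(23 - 9*p) = 69 - 27*p)
m(P, U) = 0
G(-1)*m(-22 + 55, g((1*(-5))*(-4))) = (2 + (-1)²)*0 = (2 + 1)*0 = 3*0 = 0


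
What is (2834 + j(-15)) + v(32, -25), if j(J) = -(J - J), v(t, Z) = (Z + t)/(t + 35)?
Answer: 189885/67 ≈ 2834.1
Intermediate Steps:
v(t, Z) = (Z + t)/(35 + t)
j(J) = 0 (j(J) = -1*0 = 0)
(2834 + j(-15)) + v(32, -25) = (2834 + 0) + (-25 + 32)/(35 + 32) = 2834 + 7/67 = 189885/67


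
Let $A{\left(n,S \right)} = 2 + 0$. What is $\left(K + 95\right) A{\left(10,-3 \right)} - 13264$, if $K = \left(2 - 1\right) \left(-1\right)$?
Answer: $-13076$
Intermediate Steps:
$K = -1$ ($K = 1 \left(-1\right) = -1$)
$A{\left(n,S \right)} = 2$
$\left(K + 95\right) A{\left(10,-3 \right)} - 13264 = \left(-1 + 95\right) 2 - 13264 = 94 \cdot 2 - 13264 = 188 - 13264 = -13076$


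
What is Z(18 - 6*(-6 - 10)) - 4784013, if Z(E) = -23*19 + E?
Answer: -4784336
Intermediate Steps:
Z(E) = -437 + E
Z(18 - 6*(-6 - 10)) - 4784013 = (-437 + (18 - 6*(-6 - 10))) - 4784013 = (-437 + (18 - 6*(-16))) - 4784013 = (-437 + (18 + 96)) - 4784013 = (-437 + 114) - 4784013 = -323 - 4784013 = -4784336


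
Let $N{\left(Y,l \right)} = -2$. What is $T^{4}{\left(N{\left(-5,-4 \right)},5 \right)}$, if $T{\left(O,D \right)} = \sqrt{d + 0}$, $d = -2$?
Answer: $4$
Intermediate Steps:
$T{\left(O,D \right)} = i \sqrt{2}$ ($T{\left(O,D \right)} = \sqrt{-2 + 0} = \sqrt{-2} = i \sqrt{2}$)
$T^{4}{\left(N{\left(-5,-4 \right)},5 \right)} = \left(i \sqrt{2}\right)^{4} = 4$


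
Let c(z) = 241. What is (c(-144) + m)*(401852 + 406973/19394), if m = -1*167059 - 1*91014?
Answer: -1004761591597476/9697 ≈ -1.0362e+11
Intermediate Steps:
m = -258073 (m = -167059 - 91014 = -258073)
(c(-144) + m)*(401852 + 406973/19394) = (241 - 258073)*(401852 + 406973/19394) = -257832*(401852 + 406973*(1/19394)) = -257832*(401852 + 406973/19394) = -257832*7793924661/19394 = -1004761591597476/9697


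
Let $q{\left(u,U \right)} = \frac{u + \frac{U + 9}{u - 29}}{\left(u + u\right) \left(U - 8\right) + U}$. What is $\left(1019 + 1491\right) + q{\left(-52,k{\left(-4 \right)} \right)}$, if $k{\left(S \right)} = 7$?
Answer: $\frac{22563182}{8991} \approx 2509.5$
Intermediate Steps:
$q{\left(u,U \right)} = \frac{u + \frac{9 + U}{-29 + u}}{U + 2 u \left(-8 + U\right)}$ ($q{\left(u,U \right)} = \frac{u + \frac{9 + U}{-29 + u}}{2 u \left(-8 + U\right) + U} = \frac{u + \frac{9 + U}{-29 + u}}{U + 2 u \left(-8 + U\right)}$)
$\left(1019 + 1491\right) + q{\left(-52,k{\left(-4 \right)} \right)} = \left(1019 + 1491\right) + \frac{-9 - 7 - \left(-52\right)^{2} + 29 \left(-52\right)}{\left(-464\right) \left(-52\right) + 16 \left(-52\right)^{2} + 29 \cdot 7 - 14 \left(-52\right)^{2} + 57 \cdot 7 \left(-52\right)} = 2510 + \frac{-9 - 7 - 2704 - 1508}{24128 + 16 \cdot 2704 + 203 - 14 \cdot 2704 - 20748} = 2510 + \frac{-9 - 7 - 2704 - 1508}{24128 + 43264 + 203 - 37856 - 20748} = 2510 + \frac{1}{8991} \left(-4228\right) = 2510 - \frac{4228}{8991} = \frac{22563182}{8991}$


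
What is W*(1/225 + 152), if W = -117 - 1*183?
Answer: -136804/3 ≈ -45601.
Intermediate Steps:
W = -300 (W = -117 - 183 = -300)
W*(1/225 + 152) = -300*(1/225 + 152) = -300*34201/225 = -136804/3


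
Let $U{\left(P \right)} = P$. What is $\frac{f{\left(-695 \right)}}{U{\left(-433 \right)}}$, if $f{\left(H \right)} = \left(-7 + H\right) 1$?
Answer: $\frac{702}{433} \approx 1.6212$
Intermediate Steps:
$f{\left(H \right)} = -7 + H$
$\frac{f{\left(-695 \right)}}{U{\left(-433 \right)}} = \frac{-7 - 695}{-433} = \left(-702\right) \left(- \frac{1}{433}\right) = \frac{702}{433}$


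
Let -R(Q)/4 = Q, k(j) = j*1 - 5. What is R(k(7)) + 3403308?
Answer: 3403300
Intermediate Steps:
k(j) = -5 + j (k(j) = j - 5 = -5 + j)
R(Q) = -4*Q
R(k(7)) + 3403308 = -4*(-5 + 7) + 3403308 = -4*2 + 3403308 = -8 + 3403308 = 3403300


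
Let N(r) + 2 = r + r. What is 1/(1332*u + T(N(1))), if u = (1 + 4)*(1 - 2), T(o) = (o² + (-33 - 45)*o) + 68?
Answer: -1/6592 ≈ -0.00015170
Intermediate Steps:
N(r) = -2 + 2*r (N(r) = -2 + (r + r) = -2 + 2*r)
T(o) = 68 + o² - 78*o (T(o) = (o² - 78*o) + 68 = 68 + o² - 78*o)
u = -5 (u = 5*(-1) = -5)
1/(1332*u + T(N(1))) = 1/(1332*(-5) + (68 + (-2 + 2*1)² - 78*(-2 + 2*1))) = 1/(-6660 + (68 + (-2 + 2)² - 78*(-2 + 2))) = 1/(-6660 + (68 + 0² - 78*0)) = 1/(-6660 + (68 + 0 + 0)) = 1/(-6660 + 68) = 1/(-6592) = -1/6592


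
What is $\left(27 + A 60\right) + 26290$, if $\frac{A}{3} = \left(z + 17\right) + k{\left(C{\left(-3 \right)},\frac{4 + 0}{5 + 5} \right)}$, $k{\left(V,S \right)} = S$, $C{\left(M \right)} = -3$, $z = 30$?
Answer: $34849$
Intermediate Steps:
$A = \frac{711}{5}$ ($A = 3 \left(\left(30 + 17\right) + \frac{4 + 0}{5 + 5}\right) = 3 \left(47 + \frac{4}{10}\right) = 3 \left(47 + 4 \cdot \frac{1}{10}\right) = 3 \left(47 + \frac{2}{5}\right) = 3 \cdot \frac{237}{5} = \frac{711}{5} \approx 142.2$)
$\left(27 + A 60\right) + 26290 = \left(27 + \frac{711}{5} \cdot 60\right) + 26290 = \left(27 + 8532\right) + 26290 = 8559 + 26290 = 34849$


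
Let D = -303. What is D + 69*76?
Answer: 4941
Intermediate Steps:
D + 69*76 = -303 + 69*76 = -303 + 5244 = 4941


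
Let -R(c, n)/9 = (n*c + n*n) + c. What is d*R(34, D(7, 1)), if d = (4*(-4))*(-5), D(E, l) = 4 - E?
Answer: 42480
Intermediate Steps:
d = 80 (d = -16*(-5) = 80)
R(c, n) = -9*c - 9*n² - 9*c*n (R(c, n) = -9*((n*c + n*n) + c) = -9*((c*n + n²) + c) = -9*((n² + c*n) + c) = -9*(c + n² + c*n) = -9*c - 9*n² - 9*c*n)
d*R(34, D(7, 1)) = 80*(-9*34 - 9*(4 - 1*7)² - 9*34*(4 - 1*7)) = 80*(-306 - 9*(4 - 7)² - 9*34*(4 - 7)) = 80*(-306 - 9*(-3)² - 9*34*(-3)) = 80*(-306 - 9*9 + 918) = 80*(-306 - 81 + 918) = 80*531 = 42480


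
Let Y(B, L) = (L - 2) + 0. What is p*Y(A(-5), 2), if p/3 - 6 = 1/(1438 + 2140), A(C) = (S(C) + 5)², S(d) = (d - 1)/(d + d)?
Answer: 0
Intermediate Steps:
S(d) = (-1 + d)/(2*d) (S(d) = (-1 + d)/((2*d)) = (-1 + d)*(1/(2*d)) = (-1 + d)/(2*d))
A(C) = (5 + (-1 + C)/(2*C))² (A(C) = ((-1 + C)/(2*C) + 5)² = (5 + (-1 + C)/(2*C))²)
Y(B, L) = -2 + L (Y(B, L) = (-2 + L) + 0 = -2 + L)
p = 64407/3578 (p = 18 + 3/(1438 + 2140) = 18 + 3/3578 = 64407/3578 ≈ 18.001)
p*Y(A(-5), 2) = 64407*(-2 + 2)/3578 = (64407/3578)*0 = 0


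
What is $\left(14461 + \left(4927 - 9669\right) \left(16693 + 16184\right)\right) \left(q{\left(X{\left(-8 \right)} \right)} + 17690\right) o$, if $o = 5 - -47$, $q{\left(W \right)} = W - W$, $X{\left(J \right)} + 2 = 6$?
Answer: $-143398504567240$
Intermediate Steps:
$X{\left(J \right)} = 4$ ($X{\left(J \right)} = -2 + 6 = 4$)
$q{\left(W \right)} = 0$
$o = 52$ ($o = 5 + 47 = 52$)
$\left(14461 + \left(4927 - 9669\right) \left(16693 + 16184\right)\right) \left(q{\left(X{\left(-8 \right)} \right)} + 17690\right) o = \left(14461 + \left(4927 - 9669\right) \left(16693 + 16184\right)\right) \left(0 + 17690\right) 52 = \left(14461 - 155902734\right) 17690 \cdot 52 = \left(-155888273\right) 17690 \cdot 52 = \left(-2757663549370\right) 52 = -143398504567240$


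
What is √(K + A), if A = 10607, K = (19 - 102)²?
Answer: 54*√6 ≈ 132.27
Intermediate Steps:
K = 6889 (K = (-83)² = 6889)
√(K + A) = √(6889 + 10607) = √17496 = 54*√6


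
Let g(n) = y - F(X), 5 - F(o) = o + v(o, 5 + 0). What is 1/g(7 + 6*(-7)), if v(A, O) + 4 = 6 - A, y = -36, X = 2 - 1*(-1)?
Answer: -1/39 ≈ -0.025641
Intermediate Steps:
X = 3 (X = 2 + 1 = 3)
v(A, O) = 2 - A (v(A, O) = -4 + (6 - A) = 2 - A)
F(o) = 3 (F(o) = 5 - (o + (2 - o)) = 5 - 1*2 = 5 - 2 = 3)
g(n) = -39 (g(n) = -36 - 1*3 = -36 - 3 = -39)
1/g(7 + 6*(-7)) = 1/(-39) = -1/39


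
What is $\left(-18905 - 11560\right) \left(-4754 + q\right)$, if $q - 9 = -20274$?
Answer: $762203835$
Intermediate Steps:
$q = -20265$ ($q = 9 - 20274 = -20265$)
$\left(-18905 - 11560\right) \left(-4754 + q\right) = \left(-18905 - 11560\right) \left(-4754 - 20265\right) = \left(-30465\right) \left(-25019\right) = 762203835$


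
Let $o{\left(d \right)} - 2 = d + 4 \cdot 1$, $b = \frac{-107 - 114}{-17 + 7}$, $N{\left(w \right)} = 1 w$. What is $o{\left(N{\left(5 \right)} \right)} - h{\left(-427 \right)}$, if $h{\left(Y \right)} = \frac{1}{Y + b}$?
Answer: $\frac{44549}{4049} \approx 11.002$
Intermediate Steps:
$N{\left(w \right)} = w$
$b = \frac{221}{10}$ ($b = - \frac{221}{-10} = \left(-221\right) \left(- \frac{1}{10}\right) = \frac{221}{10} \approx 22.1$)
$o{\left(d \right)} = 6 + d$ ($o{\left(d \right)} = 2 + \left(d + 4 \cdot 1\right) = 2 + \left(d + 4\right) = 2 + \left(4 + d\right) = 6 + d$)
$h{\left(Y \right)} = \frac{1}{\frac{221}{10} + Y}$ ($h{\left(Y \right)} = \frac{1}{Y + \frac{221}{10}} = \frac{1}{\frac{221}{10} + Y}$)
$o{\left(N{\left(5 \right)} \right)} - h{\left(-427 \right)} = \left(6 + 5\right) - \frac{10}{221 + 10 \left(-427\right)} = 11 - \frac{10}{221 - 4270} = 11 - \frac{10}{-4049} = 11 - 10 \left(- \frac{1}{4049}\right) = 11 - - \frac{10}{4049} = 11 + \frac{10}{4049} = \frac{44549}{4049}$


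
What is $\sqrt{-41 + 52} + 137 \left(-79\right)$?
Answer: $-10823 + \sqrt{11} \approx -10820.0$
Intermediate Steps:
$\sqrt{-41 + 52} + 137 \left(-79\right) = \sqrt{11} - 10823 = -10823 + \sqrt{11}$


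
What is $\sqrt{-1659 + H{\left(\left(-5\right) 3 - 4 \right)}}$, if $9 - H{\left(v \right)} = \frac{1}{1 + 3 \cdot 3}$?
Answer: $\frac{i \sqrt{165010}}{10} \approx 40.621 i$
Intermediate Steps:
$H{\left(v \right)} = \frac{89}{10}$ ($H{\left(v \right)} = 9 - \frac{1}{1 + 3 \cdot 3} = 9 - \frac{1}{1 + 9} = 9 - \frac{1}{10} = \frac{89}{10}$)
$\sqrt{-1659 + H{\left(\left(-5\right) 3 - 4 \right)}} = \sqrt{-1659 + \frac{89}{10}} = \sqrt{- \frac{16501}{10}} = \frac{i \sqrt{165010}}{10}$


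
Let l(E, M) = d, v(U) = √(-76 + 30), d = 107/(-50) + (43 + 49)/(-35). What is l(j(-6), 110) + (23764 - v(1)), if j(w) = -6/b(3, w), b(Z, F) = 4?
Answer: 8315731/350 - I*√46 ≈ 23759.0 - 6.7823*I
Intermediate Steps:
d = -1669/350 (d = 107*(-1/50) + 92*(-1/35) = -107/50 - 92/35 = -1669/350 ≈ -4.7686)
v(U) = I*√46 (v(U) = √(-46) = I*√46)
j(w) = -3/2 (j(w) = -6/4 = -6*¼ = -3/2)
l(E, M) = -1669/350
l(j(-6), 110) + (23764 - v(1)) = -1669/350 + (23764 - I*√46) = 8315731/350 - I*√46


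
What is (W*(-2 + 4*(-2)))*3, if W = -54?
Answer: 1620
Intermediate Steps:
(W*(-2 + 4*(-2)))*3 = -54*(-2 + 4*(-2))*3 = -54*(-2 - 8)*3 = -54*(-10)*3 = 540*3 = 1620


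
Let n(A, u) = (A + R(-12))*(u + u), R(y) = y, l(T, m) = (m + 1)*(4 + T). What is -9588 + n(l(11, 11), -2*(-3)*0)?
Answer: -9588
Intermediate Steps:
l(T, m) = (1 + m)*(4 + T)
n(A, u) = 2*u*(-12 + A) (n(A, u) = (A - 12)*(u + u) = (-12 + A)*(2*u) = 2*u*(-12 + A))
-9588 + n(l(11, 11), -2*(-3)*0) = -9588 + 2*(-2*(-3)*0)*(-12 + (4 + 11 + 4*11 + 11*11)) = -9588 + 2*(6*0)*(-12 + (4 + 11 + 44 + 121)) = -9588 + 2*0*(-12 + 180) = -9588 + 2*0*168 = -9588 + 0 = -9588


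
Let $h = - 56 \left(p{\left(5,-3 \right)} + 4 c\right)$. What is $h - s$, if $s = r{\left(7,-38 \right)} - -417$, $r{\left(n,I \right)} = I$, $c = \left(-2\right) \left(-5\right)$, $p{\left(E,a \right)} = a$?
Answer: $-2451$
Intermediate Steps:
$c = 10$
$h = -2072$ ($h = - 56 \left(-3 + 4 \cdot 10\right) = - 56 \left(-3 + 40\right) = \left(-56\right) 37 = -2072$)
$s = 379$ ($s = -38 - -417 = -38 + 417 = 379$)
$h - s = -2072 - 379 = -2451$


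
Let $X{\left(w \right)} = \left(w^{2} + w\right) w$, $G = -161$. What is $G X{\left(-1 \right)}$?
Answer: $0$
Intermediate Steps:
$X{\left(w \right)} = w \left(w + w^{2}\right)$ ($X{\left(w \right)} = \left(w + w^{2}\right) w = w \left(w + w^{2}\right)$)
$G X{\left(-1 \right)} = - 161 \left(-1\right)^{2} \left(1 - 1\right) = - 161 \cdot 1 \cdot 0 = \left(-161\right) 0 = 0$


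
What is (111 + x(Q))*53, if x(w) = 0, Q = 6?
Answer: 5883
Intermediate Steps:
(111 + x(Q))*53 = (111 + 0)*53 = 111*53 = 5883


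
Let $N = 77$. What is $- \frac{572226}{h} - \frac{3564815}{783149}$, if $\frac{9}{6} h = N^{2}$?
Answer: $- \frac{693343117646}{4643290421} \approx -149.32$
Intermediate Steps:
$h = \frac{11858}{3}$ ($h = \frac{2 \cdot 77^{2}}{3} = \frac{2}{3} \cdot 5929 = \frac{11858}{3} \approx 3952.7$)
$- \frac{572226}{h} - \frac{3564815}{783149} = - \frac{572226}{\frac{11858}{3}} - \frac{3564815}{783149} = \left(-572226\right) \frac{3}{11858} - \frac{3564815}{783149} = - \frac{858339}{5929} - \frac{3564815}{783149} = - \frac{693343117646}{4643290421}$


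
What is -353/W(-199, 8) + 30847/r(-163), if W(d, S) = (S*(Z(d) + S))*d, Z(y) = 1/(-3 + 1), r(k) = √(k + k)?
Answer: 353/11940 - 30847*I*√326/326 ≈ 0.029564 - 1708.5*I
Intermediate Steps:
r(k) = √2*√k (r(k) = √(2*k) = √2*√k)
Z(y) = -½ (Z(y) = 1/(-2) = -½)
W(d, S) = S*d*(-½ + S) (W(d, S) = (S*(-½ + S))*d = S*d*(-½ + S))
-353/W(-199, 8) + 30847/r(-163) = -353*(-1/(796*(-1 + 2*8))) + 30847/((√2*√(-163))) = -353*(-1/(796*(-1 + 16))) + 30847/((√2*(I*√163))) = -353/((½)*8*(-199)*15) + 30847/((I*√326)) = -353/(-11940) + 30847*(-I*√326/326) = -353*(-1/11940) - 30847*I*√326/326 = 353/11940 - 30847*I*√326/326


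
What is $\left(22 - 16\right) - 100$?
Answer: $-94$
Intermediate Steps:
$\left(22 - 16\right) - 100 = 6 - 100 = -94$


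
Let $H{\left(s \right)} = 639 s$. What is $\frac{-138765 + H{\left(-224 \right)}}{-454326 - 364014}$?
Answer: $\frac{93967}{272780} \approx 0.34448$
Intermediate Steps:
$\frac{-138765 + H{\left(-224 \right)}}{-454326 - 364014} = \frac{-138765 + 639 \left(-224\right)}{-454326 - 364014} = \frac{-138765 - 143136}{-818340} = \left(-281901\right) \left(- \frac{1}{818340}\right) = \frac{93967}{272780}$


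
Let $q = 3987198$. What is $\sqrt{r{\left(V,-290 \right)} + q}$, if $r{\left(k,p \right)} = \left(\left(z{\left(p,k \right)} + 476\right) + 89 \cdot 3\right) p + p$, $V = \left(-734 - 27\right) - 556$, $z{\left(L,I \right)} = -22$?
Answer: $\sqrt{3777818} \approx 1943.7$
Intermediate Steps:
$V = -1317$ ($V = -761 - 556 = -1317$)
$r{\left(k,p \right)} = 722 p$ ($r{\left(k,p \right)} = \left(\left(-22 + 476\right) + 89 \cdot 3\right) p + p = \left(454 + 267\right) p + p = 721 p + p = 722 p$)
$\sqrt{r{\left(V,-290 \right)} + q} = \sqrt{722 \left(-290\right) + 3987198} = \sqrt{-209380 + 3987198} = \sqrt{3777818}$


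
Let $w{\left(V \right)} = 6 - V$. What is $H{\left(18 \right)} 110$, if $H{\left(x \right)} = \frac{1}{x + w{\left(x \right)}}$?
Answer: $\frac{55}{3} \approx 18.333$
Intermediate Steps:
$H{\left(x \right)} = \frac{1}{6}$ ($H{\left(x \right)} = \frac{1}{x - \left(-6 + x\right)} = \frac{1}{6}$)
$H{\left(18 \right)} 110 = \frac{1}{6} \cdot 110 = \frac{55}{3}$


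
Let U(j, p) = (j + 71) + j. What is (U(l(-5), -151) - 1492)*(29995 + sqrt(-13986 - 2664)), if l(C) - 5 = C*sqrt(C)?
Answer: -5*(1411 + 10*I*sqrt(5))*(5999 + 3*I*sqrt(74)) ≈ -4.232e+7 - 8.5278e+5*I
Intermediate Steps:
l(C) = 5 + C**(3/2) (l(C) = 5 + C*sqrt(C) = 5 + C**(3/2))
U(j, p) = 71 + 2*j (U(j, p) = (71 + j) + j = 71 + 2*j)
(U(l(-5), -151) - 1492)*(29995 + sqrt(-13986 - 2664)) = ((71 + 2*(5 + (-5)**(3/2))) - 1492)*(29995 + sqrt(-13986 - 2664)) = ((71 + 2*(5 - 5*I*sqrt(5))) - 1492)*(29995 + sqrt(-16650)) = ((71 + (10 - 10*I*sqrt(5))) - 1492)*(29995 + 15*I*sqrt(74)) = ((81 - 10*I*sqrt(5)) - 1492)*(29995 + 15*I*sqrt(74)) = (-1411 - 10*I*sqrt(5))*(29995 + 15*I*sqrt(74))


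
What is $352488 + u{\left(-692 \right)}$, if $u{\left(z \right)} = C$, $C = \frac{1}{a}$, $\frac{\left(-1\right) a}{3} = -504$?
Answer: $\frac{532961857}{1512} \approx 3.5249 \cdot 10^{5}$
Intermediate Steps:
$a = 1512$ ($a = \left(-3\right) \left(-504\right) = 1512$)
$C = \frac{1}{1512} \approx 0.00066138$
$u{\left(z \right)} = \frac{1}{1512}$
$352488 + u{\left(-692 \right)} = 352488 + \frac{1}{1512} = \frac{532961857}{1512}$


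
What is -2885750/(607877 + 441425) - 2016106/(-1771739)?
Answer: -1498645880619/929544638089 ≈ -1.6122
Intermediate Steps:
-2885750/(607877 + 441425) - 2016106/(-1771739) = -2885750/1049302 - 2016106*(-1/1771739) = -2885750*1/1049302 + 2016106/1771739 = -1442875/524651 + 2016106/1771739 = -1498645880619/929544638089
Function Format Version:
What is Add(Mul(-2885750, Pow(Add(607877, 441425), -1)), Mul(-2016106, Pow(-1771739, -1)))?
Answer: Rational(-1498645880619, 929544638089) ≈ -1.6122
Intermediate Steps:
Add(Mul(-2885750, Pow(Add(607877, 441425), -1)), Mul(-2016106, Pow(-1771739, -1))) = Add(Mul(-2885750, Pow(1049302, -1)), Mul(-2016106, Rational(-1, 1771739))) = Add(Mul(-2885750, Rational(1, 1049302)), Rational(2016106, 1771739)) = Add(Rational(-1442875, 524651), Rational(2016106, 1771739)) = Rational(-1498645880619, 929544638089)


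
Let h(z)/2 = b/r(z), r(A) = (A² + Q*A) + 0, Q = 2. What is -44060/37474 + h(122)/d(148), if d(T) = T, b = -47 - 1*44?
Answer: -24663673227/20975546864 ≈ -1.1758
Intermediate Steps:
b = -91 (b = -47 - 44 = -91)
r(A) = A² + 2*A (r(A) = (A² + 2*A) + 0 = A² + 2*A)
h(z) = -182/(z*(2 + z)) (h(z) = 2*(-91*1/(z*(2 + z))) = 2*(-91/(z*(2 + z))) = -182/(z*(2 + z)))
-44060/37474 + h(122)/d(148) = -44060/37474 - 182/(122*(2 + 122))/148 = -44060*1/37474 - 182*1/122/124*(1/148) = -22030/18737 - 182*1/122*1/124*(1/148) = -22030/18737 - 91/7564*1/148 = -22030/18737 - 91/1119472 = -24663673227/20975546864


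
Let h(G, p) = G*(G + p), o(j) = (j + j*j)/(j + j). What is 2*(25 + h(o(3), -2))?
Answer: 50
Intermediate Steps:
o(j) = (j + j**2)/(2*j) (o(j) = (j + j**2)/((2*j)) = (j + j**2)*(1/(2*j)) = (j + j**2)/(2*j))
2*(25 + h(o(3), -2)) = 2*(25 + (1/2 + (1/2)*3)*((1/2 + (1/2)*3) - 2)) = 2*(25 + (1/2 + 3/2)*((1/2 + 3/2) - 2)) = 2*(25 + 2*(2 - 2)) = 2*(25 + 2*0) = 2*(25 + 0) = 2*25 = 50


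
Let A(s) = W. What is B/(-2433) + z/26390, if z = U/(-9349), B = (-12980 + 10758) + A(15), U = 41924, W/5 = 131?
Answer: 193254205639/300135013815 ≈ 0.64389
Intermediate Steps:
W = 655 (W = 5*131 = 655)
A(s) = 655
B = -1567 (B = (-12980 + 10758) + 655 = -2222 + 655 = -1567)
z = -41924/9349 (z = 41924/(-9349) = 41924*(-1/9349) = -41924/9349 ≈ -4.4843)
B/(-2433) + z/26390 = -1567/(-2433) - 41924/9349/26390 = -1567*(-1/2433) - 41924/9349*1/26390 = 1567/2433 - 20962/123360055 = 193254205639/300135013815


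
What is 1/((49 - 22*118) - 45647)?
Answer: -1/48194 ≈ -2.0749e-5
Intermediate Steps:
1/((49 - 22*118) - 45647) = 1/((49 - 2596) - 45647) = 1/(-2547 - 45647) = 1/(-48194) = -1/48194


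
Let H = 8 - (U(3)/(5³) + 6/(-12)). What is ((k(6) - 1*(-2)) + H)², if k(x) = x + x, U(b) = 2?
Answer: 31595641/62500 ≈ 505.53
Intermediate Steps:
k(x) = 2*x
H = 2121/250 (H = 8 - (2/(5³) + 6/(-12)) = 8 - (2/125 + 6*(-1/12)) = 8 - (2*(1/125) - ½) = 8 - (2/125 - ½) = 8 - 1*(-121/250) = 8 + 121/250 = 2121/250 ≈ 8.4840)
((k(6) - 1*(-2)) + H)² = ((2*6 - 1*(-2)) + 2121/250)² = ((12 + 2) + 2121/250)² = (14 + 2121/250)² = (5621/250)² = 31595641/62500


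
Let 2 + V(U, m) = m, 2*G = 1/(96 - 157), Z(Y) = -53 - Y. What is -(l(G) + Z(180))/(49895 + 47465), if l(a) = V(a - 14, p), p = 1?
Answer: 117/48680 ≈ 0.0024034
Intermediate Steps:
G = -1/122 (G = 1/(2*(96 - 157)) = (½)/(-61) = (½)*(-1/61) = -1/122 ≈ -0.0081967)
V(U, m) = -2 + m
l(a) = -1 (l(a) = -2 + 1 = -1)
-(l(G) + Z(180))/(49895 + 47465) = -(-1 + (-53 - 1*180))/(49895 + 47465) = -(-1 + (-53 - 180))/97360 = -(-1 - 233)/97360 = -(-234)/97360 = -1*(-117/48680) = 117/48680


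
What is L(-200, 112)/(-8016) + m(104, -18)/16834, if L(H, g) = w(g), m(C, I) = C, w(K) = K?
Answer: -32867/4216917 ≈ -0.0077941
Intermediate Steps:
L(H, g) = g
L(-200, 112)/(-8016) + m(104, -18)/16834 = 112/(-8016) + 104/16834 = 112*(-1/8016) + 104*(1/16834) = -7/501 + 52/8417 = -32867/4216917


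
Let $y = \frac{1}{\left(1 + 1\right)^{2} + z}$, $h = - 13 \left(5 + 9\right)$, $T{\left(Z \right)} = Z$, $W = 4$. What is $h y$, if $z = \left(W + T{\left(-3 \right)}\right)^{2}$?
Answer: $- \frac{182}{5} \approx -36.4$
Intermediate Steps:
$h = -182$ ($h = \left(-13\right) 14 = -182$)
$z = 1$ ($z = \left(4 - 3\right)^{2} = 1^{2} = 1$)
$y = \frac{1}{5}$ ($y = \frac{1}{\left(1 + 1\right)^{2} + 1} = \frac{1}{2^{2} + 1} = \frac{1}{4 + 1} = \frac{1}{5} \approx 0.2$)
$h y = \left(-182\right) \frac{1}{5} = - \frac{182}{5}$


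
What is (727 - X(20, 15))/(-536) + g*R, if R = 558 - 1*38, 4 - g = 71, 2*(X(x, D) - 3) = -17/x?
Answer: -746998577/21440 ≈ -34841.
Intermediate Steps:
X(x, D) = 3 - 17/(2*x) (X(x, D) = 3 + (-17/x)/2 = 3 - 17/(2*x))
g = -67 (g = 4 - 1*71 = 4 - 71 = -67)
R = 520 (R = 558 - 38 = 520)
(727 - X(20, 15))/(-536) + g*R = (727 - (3 - 17/2/20))/(-536) - 67*520 = (727 - (3 - 17/2*1/20))*(-1/536) - 34840 = (727 - (3 - 17/40))*(-1/536) - 34840 = (727 - 1*103/40)*(-1/536) - 34840 = (727 - 103/40)*(-1/536) - 34840 = (28977/40)*(-1/536) - 34840 = -28977/21440 - 34840 = -746998577/21440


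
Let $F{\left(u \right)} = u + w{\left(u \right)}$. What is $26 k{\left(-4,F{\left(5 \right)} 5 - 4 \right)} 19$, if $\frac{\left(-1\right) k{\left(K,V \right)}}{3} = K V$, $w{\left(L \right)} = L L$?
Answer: $865488$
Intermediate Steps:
$w{\left(L \right)} = L^{2}$
$F{\left(u \right)} = u + u^{2}$
$k{\left(K,V \right)} = - 3 K V$
$26 k{\left(-4,F{\left(5 \right)} 5 - 4 \right)} 19 = 26 \left(\left(-3\right) \left(-4\right) \left(5 \left(1 + 5\right) 5 - 4\right)\right) 19 = 26 \left(\left(-3\right) \left(-4\right) \left(5 \cdot 6 \cdot 5 - 4\right)\right) 19 = 26 \left(\left(-3\right) \left(-4\right) \left(30 \cdot 5 - 4\right)\right) 19 = 26 \left(\left(-3\right) \left(-4\right) \left(150 - 4\right)\right) 19 = 26 \left(\left(-3\right) \left(-4\right) 146\right) 19 = 26 \cdot 1752 \cdot 19 = 45552 \cdot 19 = 865488$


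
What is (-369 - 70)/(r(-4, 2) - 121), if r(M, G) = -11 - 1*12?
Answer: 439/144 ≈ 3.0486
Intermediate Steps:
r(M, G) = -23 (r(M, G) = -11 - 12 = -23)
(-369 - 70)/(r(-4, 2) - 121) = (-369 - 70)/(-23 - 121) = -439/(-144) = -439*(-1/144) = 439/144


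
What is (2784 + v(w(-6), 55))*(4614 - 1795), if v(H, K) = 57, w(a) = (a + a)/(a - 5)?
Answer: 8008779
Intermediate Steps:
w(a) = 2*a/(-5 + a) (w(a) = (2*a)/(-5 + a) = 2*a/(-5 + a))
(2784 + v(w(-6), 55))*(4614 - 1795) = (2784 + 57)*(4614 - 1795) = 2841*2819 = 8008779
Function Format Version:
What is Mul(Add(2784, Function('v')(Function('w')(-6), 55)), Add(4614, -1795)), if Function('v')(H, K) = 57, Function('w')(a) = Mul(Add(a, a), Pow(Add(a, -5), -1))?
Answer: 8008779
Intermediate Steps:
Function('w')(a) = Mul(2, a, Pow(Add(-5, a), -1)) (Function('w')(a) = Mul(Mul(2, a), Pow(Add(-5, a), -1)) = Mul(2, a, Pow(Add(-5, a), -1)))
Mul(Add(2784, Function('v')(Function('w')(-6), 55)), Add(4614, -1795)) = Mul(Add(2784, 57), Add(4614, -1795)) = Mul(2841, 2819) = 8008779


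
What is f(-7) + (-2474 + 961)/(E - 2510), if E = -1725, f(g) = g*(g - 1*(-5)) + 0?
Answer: 60803/4235 ≈ 14.357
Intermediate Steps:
f(g) = g*(5 + g) (f(g) = g*(g + 5) + 0 = g*(5 + g) + 0 = g*(5 + g))
f(-7) + (-2474 + 961)/(E - 2510) = -7*(5 - 7) + (-2474 + 961)/(-1725 - 2510) = -7*(-2) - 1513/(-4235) = 14 - 1513*(-1/4235) = 14 + 1513/4235 = 60803/4235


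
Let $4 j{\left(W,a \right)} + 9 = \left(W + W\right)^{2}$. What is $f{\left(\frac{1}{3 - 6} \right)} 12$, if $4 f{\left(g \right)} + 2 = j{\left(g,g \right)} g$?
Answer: $- \frac{139}{36} \approx -3.8611$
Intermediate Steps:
$j{\left(W,a \right)} = - \frac{9}{4} + W^{2}$ ($j{\left(W,a \right)} = - \frac{9}{4} + \frac{\left(W + W\right)^{2}}{4} = - \frac{9}{4} + \frac{\left(2 W\right)^{2}}{4} = - \frac{9}{4} + \frac{4 W^{2}}{4} = - \frac{9}{4} + W^{2}$)
$f{\left(g \right)} = - \frac{1}{2} + \frac{g \left(- \frac{9}{4} + g^{2}\right)}{4}$ ($f{\left(g \right)} = - \frac{1}{2} + \frac{\left(- \frac{9}{4} + g^{2}\right) g}{4} = - \frac{1}{2} + \frac{g \left(- \frac{9}{4} + g^{2}\right)}{4}$)
$f{\left(\frac{1}{3 - 6} \right)} 12 = \left(- \frac{1}{2} + \frac{-9 + 4 \left(\frac{1}{3 - 6}\right)^{2}}{16 \left(3 - 6\right)}\right) 12 = \left(- \frac{1}{2} + \frac{-9 + 4 \left(\frac{1}{-3}\right)^{2}}{16 \left(-3\right)}\right) 12 = \left(- \frac{1}{2} + \frac{1}{16} \left(- \frac{1}{3}\right) \left(-9 + 4 \left(- \frac{1}{3}\right)^{2}\right)\right) 12 = \left(- \frac{1}{2} + \frac{1}{16} \left(- \frac{1}{3}\right) \left(-9 + 4 \cdot \frac{1}{9}\right)\right) 12 = \left(- \frac{1}{2} + \frac{1}{16} \left(- \frac{1}{3}\right) \left(-9 + \frac{4}{9}\right)\right) 12 = \left(- \frac{1}{2} + \frac{1}{16} \left(- \frac{1}{3}\right) \left(- \frac{77}{9}\right)\right) 12 = \left(- \frac{1}{2} + \frac{77}{432}\right) 12 = \left(- \frac{139}{432}\right) 12 = - \frac{139}{36}$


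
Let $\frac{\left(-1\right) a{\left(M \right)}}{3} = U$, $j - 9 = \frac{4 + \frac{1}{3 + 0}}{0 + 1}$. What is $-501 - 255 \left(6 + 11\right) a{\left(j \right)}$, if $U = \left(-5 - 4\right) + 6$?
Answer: $-39516$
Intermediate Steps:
$U = -3$ ($U = -9 + 6 = -3$)
$j = \frac{40}{3}$ ($j = 9 + \frac{4 + \frac{1}{3 + 0}}{0 + 1} = 9 + \frac{4 + \frac{1}{3}}{1} = 9 + \left(4 + \frac{1}{3}\right) 1 = 9 + \frac{13}{3} \cdot 1 = 9 + \frac{13}{3} = \frac{40}{3} \approx 13.333$)
$a{\left(M \right)} = 9$ ($a{\left(M \right)} = \left(-3\right) \left(-3\right) = 9$)
$-501 - 255 \left(6 + 11\right) a{\left(j \right)} = -501 - 255 \left(6 + 11\right) 9 = -501 - 255 \cdot 17 \cdot 9 = -501 - 39015 = -39516$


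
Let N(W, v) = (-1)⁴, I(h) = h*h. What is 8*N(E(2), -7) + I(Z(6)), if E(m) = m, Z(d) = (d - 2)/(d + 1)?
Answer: 408/49 ≈ 8.3265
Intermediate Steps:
Z(d) = (-2 + d)/(1 + d)
I(h) = h²
N(W, v) = 1
8*N(E(2), -7) + I(Z(6)) = 8*1 + ((-2 + 6)/(1 + 6))² = 8 + (4/7)² = 8 + 16/49 = 408/49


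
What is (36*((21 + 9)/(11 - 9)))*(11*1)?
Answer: 5940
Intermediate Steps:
(36*((21 + 9)/(11 - 9)))*(11*1) = (36*(30/2))*11 = (36*(30*(½)))*11 = (36*15)*11 = 540*11 = 5940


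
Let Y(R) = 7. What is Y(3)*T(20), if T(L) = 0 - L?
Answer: -140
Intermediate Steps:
T(L) = -L
Y(3)*T(20) = 7*(-1*20) = 7*(-20) = -140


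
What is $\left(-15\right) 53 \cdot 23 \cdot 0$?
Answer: $0$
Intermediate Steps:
$\left(-15\right) 53 \cdot 23 \cdot 0 = \left(-795\right) 0 = 0$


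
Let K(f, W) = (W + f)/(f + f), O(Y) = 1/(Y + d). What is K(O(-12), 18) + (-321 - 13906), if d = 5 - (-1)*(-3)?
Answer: -28633/2 ≈ -14317.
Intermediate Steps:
d = 2 (d = 5 - 1*3 = 5 - 3 = 2)
O(Y) = 1/(2 + Y) (O(Y) = 1/(Y + 2) = 1/(2 + Y))
K(f, W) = (W + f)/(2*f) (K(f, W) = (W + f)/((2*f)) = (W + f)*(1/(2*f)) = (W + f)/(2*f))
K(O(-12), 18) + (-321 - 13906) = (18 + 1/(2 - 12))/(2*(1/(2 - 12))) + (-321 - 13906) = (18 + 1/(-10))/(2*(1/(-10))) - 14227 = (18 - ⅒)/(2*(-⅒)) - 14227 = (½)*(-10)*(179/10) - 14227 = -179/2 - 14227 = -28633/2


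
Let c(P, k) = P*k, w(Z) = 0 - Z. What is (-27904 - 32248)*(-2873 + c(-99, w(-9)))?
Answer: 226412128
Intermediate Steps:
w(Z) = -Z
(-27904 - 32248)*(-2873 + c(-99, w(-9))) = (-27904 - 32248)*(-2873 - (-99)*(-9)) = -60152*(-2873 - 99*9) = -60152*(-2873 - 891) = -60152*(-3764) = 226412128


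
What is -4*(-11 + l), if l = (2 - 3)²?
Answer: 40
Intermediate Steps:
l = 1 (l = (-1)² = 1)
-4*(-11 + l) = -4*(-11 + 1) = -4*(-10) = 40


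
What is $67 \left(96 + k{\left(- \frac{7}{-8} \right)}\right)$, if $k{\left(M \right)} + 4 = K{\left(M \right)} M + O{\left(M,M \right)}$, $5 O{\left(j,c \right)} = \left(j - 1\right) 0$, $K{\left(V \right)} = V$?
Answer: $\frac{397779}{64} \approx 6215.3$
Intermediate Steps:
$O{\left(j,c \right)} = 0$ ($O{\left(j,c \right)} = \frac{\left(j - 1\right) 0}{5} = \frac{\left(-1 + j\right) 0}{5} = \frac{1}{5} \cdot 0 = 0$)
$k{\left(M \right)} = -4 + M^{2}$ ($k{\left(M \right)} = -4 + \left(M M + 0\right) = -4 + \left(M^{2} + 0\right) = -4 + M^{2}$)
$67 \left(96 + k{\left(- \frac{7}{-8} \right)}\right) = 67 \left(96 - \left(4 - \left(- \frac{7}{-8}\right)^{2}\right)\right) = 67 \left(96 - \left(4 - \left(\left(-7\right) \left(- \frac{1}{8}\right)\right)^{2}\right)\right) = 67 \left(96 - \left(4 - \left(\frac{7}{8}\right)^{2}\right)\right) = 67 \left(96 + \left(-4 + \frac{49}{64}\right)\right) = 67 \left(96 - \frac{207}{64}\right) = 67 \cdot \frac{5937}{64} = \frac{397779}{64}$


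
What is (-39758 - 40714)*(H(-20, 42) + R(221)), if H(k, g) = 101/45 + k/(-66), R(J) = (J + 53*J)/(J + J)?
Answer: -392327824/165 ≈ -2.3777e+6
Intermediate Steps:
R(J) = 27 (R(J) = (54*J)/((2*J)) = (54*J)*(1/(2*J)) = 27)
H(k, g) = 101/45 - k/66 (H(k, g) = 101*(1/45) + k*(-1/66) = 101/45 - k/66)
(-39758 - 40714)*(H(-20, 42) + R(221)) = (-39758 - 40714)*((101/45 - 1/66*(-20)) + 27) = -80472*((101/45 + 10/33) + 27) = -80472*(1261/495 + 27) = -80472*14626/495 = -392327824/165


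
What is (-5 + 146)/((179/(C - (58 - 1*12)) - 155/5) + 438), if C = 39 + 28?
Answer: 2961/8726 ≈ 0.33933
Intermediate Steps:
C = 67
(-5 + 146)/((179/(C - (58 - 1*12)) - 155/5) + 438) = (-5 + 146)/((179/(67 - (58 - 1*12)) - 155/5) + 438) = 141/((179/(67 - (58 - 12)) - 155*⅕) + 438) = 141/((179/(67 - 1*46) - 31) + 438) = 141/((179/(67 - 46) - 31) + 438) = 141/((179/21 - 31) + 438) = 141/(-472/21 + 438) = 141/(8726/21) = 141*(21/8726) = 2961/8726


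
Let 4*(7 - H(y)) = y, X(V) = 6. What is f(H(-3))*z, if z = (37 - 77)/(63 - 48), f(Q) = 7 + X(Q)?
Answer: -104/3 ≈ -34.667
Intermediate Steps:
H(y) = 7 - y/4
f(Q) = 13 (f(Q) = 7 + 6 = 13)
z = -8/3 (z = -40/15 = -40*1/15 = -8/3 ≈ -2.6667)
f(H(-3))*z = 13*(-8/3) = -104/3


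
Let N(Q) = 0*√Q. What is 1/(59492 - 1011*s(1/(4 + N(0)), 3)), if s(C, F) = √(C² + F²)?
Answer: 951872/56480561479 + 4044*√145/56480561479 ≈ 1.7715e-5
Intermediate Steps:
N(Q) = 0
1/(59492 - 1011*s(1/(4 + N(0)), 3)) = 1/(59492 - 1011*√((1/(4 + 0))² + 3²)) = 1/(59492 - 1011*√((1/4)² + 9)) = 1/(59492 - 1011*√((¼)² + 9)) = 1/(59492 - 1011*√(1/16 + 9)) = 1/(59492 - 1011*√145/4)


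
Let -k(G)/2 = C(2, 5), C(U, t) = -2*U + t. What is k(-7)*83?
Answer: -166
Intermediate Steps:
C(U, t) = t - 2*U
k(G) = -2 (k(G) = -2*(5 - 2*2) = -2*(5 - 4) = -2*1 = -2)
k(-7)*83 = -2*83 = -166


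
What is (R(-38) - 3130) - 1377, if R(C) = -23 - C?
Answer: -4492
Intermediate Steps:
(R(-38) - 3130) - 1377 = ((-23 - 1*(-38)) - 3130) - 1377 = ((-23 + 38) - 3130) - 1377 = (15 - 3130) - 1377 = -3115 - 1377 = -4492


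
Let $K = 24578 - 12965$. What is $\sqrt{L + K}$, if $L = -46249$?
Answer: $2 i \sqrt{8659} \approx 186.11 i$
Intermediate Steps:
$K = 11613$ ($K = 24578 - 12965 = 11613$)
$\sqrt{L + K} = \sqrt{-46249 + 11613} = \sqrt{-34636} = 2 i \sqrt{8659}$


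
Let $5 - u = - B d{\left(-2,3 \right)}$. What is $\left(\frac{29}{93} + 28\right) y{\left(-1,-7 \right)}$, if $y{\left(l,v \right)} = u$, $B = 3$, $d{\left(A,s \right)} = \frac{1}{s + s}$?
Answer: $\frac{28963}{186} \approx 155.72$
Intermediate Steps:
$d{\left(A,s \right)} = \frac{1}{2 s}$
$u = \frac{11}{2}$ ($u = 5 - \left(-1\right) 3 \frac{1}{2 \cdot 3} = 5 - - 3 \cdot \frac{1}{2} \cdot \frac{1}{3} = 5 - \left(-3\right) \frac{1}{6} = 5 - - \frac{1}{2} = 5 + \frac{1}{2} = \frac{11}{2} \approx 5.5$)
$y{\left(l,v \right)} = \frac{11}{2}$
$\left(\frac{29}{93} + 28\right) y{\left(-1,-7 \right)} = \left(\frac{29}{93} + 28\right) \frac{11}{2} = \frac{2633}{93} \cdot \frac{11}{2} = \frac{28963}{186}$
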